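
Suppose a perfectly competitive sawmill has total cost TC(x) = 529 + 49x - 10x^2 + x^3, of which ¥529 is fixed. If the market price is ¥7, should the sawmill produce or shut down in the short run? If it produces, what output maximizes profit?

Shut down

Strip out fixed cost: VC = 49x - 10x^2 + x^3. Then AVC = 49 - 10x + x^2 and MC = 49 - 20x + 3x^2.
AVC hits its minimum where MC = AVC, at x = 5, giving min AVC = 49 - 10·5 + 5^2 = ¥24.
With P < min AVC (¥7 < ¥24), every unit sold adds to the loss.
The firm minimizes its loss by shutting down and losing only its fixed cost of ¥529.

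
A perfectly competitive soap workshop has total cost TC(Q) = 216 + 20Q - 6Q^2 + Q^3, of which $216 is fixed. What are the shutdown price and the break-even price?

Shutdown price = $11; break-even price = $56

Shutdown price = min AVC. AVC = 20 - 6Q + Q^2, with vertex at Q = 3 and minimum $11.
ATC = 216/Q + 20 - 6Q + Q^2. Setting dATC/dQ = −216/Q^2 − 6 + 2Q = 0 gives Q = 6 (since 2·6^3 − 6·6^2 = 216).
min ATC = 216/6 + 20 − 6·6 + 6^2 = $56. That is the break-even price.
For $11 ≤ P < $56 the firm produces at a loss; below $11 it shuts down.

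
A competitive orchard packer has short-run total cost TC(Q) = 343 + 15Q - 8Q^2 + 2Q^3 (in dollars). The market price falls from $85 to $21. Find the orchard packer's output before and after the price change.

MC = 15 - 16Q + 6Q^2; the shutdown threshold is min AVC = $7 (at Q = 2).
With P = $85 above the shutdown price, P = MC gives Q = 5.
At P = $21 ≥ min AVC, set P = MC: Q = 3. The firm stays open but cuts output.

Output falls from 5 to 3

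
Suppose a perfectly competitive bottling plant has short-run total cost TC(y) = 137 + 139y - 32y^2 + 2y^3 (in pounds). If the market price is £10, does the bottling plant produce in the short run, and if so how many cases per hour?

Shut down

Variable cost is VC = 139y - 32y^2 + 2y^3, so AVC = VC/y = 139 - 32y + 2y^2 and MC = dTC/dy = 139 - 64y + 6y^2.
AVC hits its minimum where MC = AVC, at y = 8, giving min AVC = 139 - 32·8 + 2·8^2 = £11.
With P < min AVC (£10 < £11), every unit sold adds to the loss.
Shutting down limits the loss to fixed cost, £137.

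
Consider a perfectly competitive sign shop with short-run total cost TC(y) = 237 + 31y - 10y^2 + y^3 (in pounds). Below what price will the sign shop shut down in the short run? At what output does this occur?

The shutdown price is the minimum of AVC. VC = 31y - 10y^2 + y^3, so AVC = 31 - 10y + y^2.
dAVC/dy = -10 + 2y = 0 gives y = 5. min AVC = 31 - 10·5 + 5^2 = 6.
So the shutdown price is £6.

£6 per unit, at y = 5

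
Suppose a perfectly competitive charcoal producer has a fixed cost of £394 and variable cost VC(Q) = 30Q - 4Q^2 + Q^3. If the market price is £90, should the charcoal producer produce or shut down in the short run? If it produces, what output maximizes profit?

Produce at Q = 6

From TC, MC = TC'(Q) = 30 - 8Q + 3Q^2 and AVC = VC/Q = 30 - 4Q + Q^2.
The AVC parabola has its vertex at Q = 4/2 = 2, where AVC = 30 - 4·2 + 2^2 = £26.
P = £90 exceeds min AVC = £26, so the firm stays open.
Solving P = MC: -60 - 8Q + 3Q^2 = 0 ⇒ Q = -10/3 or 6. On the upward-sloping branch, Q* = 6.
Check: AVC at Q = 6 is £42 ≤ P, so revenue covers variable cost.
Profit = P·Q − TC = 90·6 − 646 = -£106, a loss, but smaller than the £394 fixed cost the firm would lose by shutting down.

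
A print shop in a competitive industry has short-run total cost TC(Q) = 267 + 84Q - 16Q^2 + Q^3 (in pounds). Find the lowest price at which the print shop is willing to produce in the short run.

The shutdown price is the minimum of AVC. VC = 84Q - 16Q^2 + Q^3, so AVC = 84 - 16Q + Q^2.
At the minimum of AVC, MC = AVC. MC = 84 - 32Q + 3Q^2; setting MC = AVC gives 2Q^2 - 16Q = 0, so Q = 8. min AVC = 20.
For P < £20 the firm produces nothing.

£20 per unit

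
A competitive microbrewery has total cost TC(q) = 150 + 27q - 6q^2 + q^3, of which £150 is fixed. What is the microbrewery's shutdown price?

£18 per unit

The shutdown price is the minimum of AVC. VC = 27q - 6q^2 + q^3, so AVC = 27 - 6q + q^2.
At the minimum of AVC, MC = AVC. MC = 27 - 12q + 3q^2; setting MC = AVC gives 2q^2 - 6q = 0, so q = 3. min AVC = 18.
For P < £18 the firm produces nothing.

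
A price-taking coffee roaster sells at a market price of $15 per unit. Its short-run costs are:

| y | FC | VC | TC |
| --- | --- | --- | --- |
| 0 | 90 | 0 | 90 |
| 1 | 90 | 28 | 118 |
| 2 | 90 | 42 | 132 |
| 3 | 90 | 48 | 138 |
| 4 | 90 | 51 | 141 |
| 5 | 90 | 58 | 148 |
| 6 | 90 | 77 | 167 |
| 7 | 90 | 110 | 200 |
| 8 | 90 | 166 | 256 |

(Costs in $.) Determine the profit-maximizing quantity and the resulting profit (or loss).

Profit at each row (π = 15y − TC): y=0: -90; y=1: -103; y=2: -102; y=3: -93; y=4: -81; y=5: -73; y=6: -77; y=7: -95; y=8: -136.
Profit is maximized at y = 5. AVC there is 58/5 = $11.60 ≤ P, so producing beats shutting down (which would give -$90).

y = 5; profit = -$73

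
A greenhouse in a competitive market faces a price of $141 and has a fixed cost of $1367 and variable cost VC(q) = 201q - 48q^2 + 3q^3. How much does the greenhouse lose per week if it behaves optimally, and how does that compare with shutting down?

AVC = 201 - 48q + 3q^2 has its minimum $9 at q = 8; price $141 clears that bar, so the firm operates.
With MC = 201 - 96q + 9q^2, P = MC on the upward-sloping part at q* = 10.
TR = 141·10 = 1410. TC = 1367 + 210 = 1577. Profit = 1410 − 1577 = -$167.
By producing, the firm covers all variable cost plus $1200 of fixed cost; shutting down would lose the full $1367.

Profit = -$167 at q = 10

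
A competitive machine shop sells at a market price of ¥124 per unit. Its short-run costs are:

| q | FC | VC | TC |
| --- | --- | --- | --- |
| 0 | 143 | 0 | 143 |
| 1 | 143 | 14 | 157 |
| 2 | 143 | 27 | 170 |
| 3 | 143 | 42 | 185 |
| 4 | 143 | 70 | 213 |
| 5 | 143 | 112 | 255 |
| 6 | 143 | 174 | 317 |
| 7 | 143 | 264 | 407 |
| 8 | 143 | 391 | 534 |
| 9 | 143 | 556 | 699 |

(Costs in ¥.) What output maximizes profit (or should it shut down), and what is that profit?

q = 7; profit = ¥461

Tabulate TR − TC: q=0: -143; q=1: -33; q=2: 78; q=3: 187; q=4: 283; q=5: 365; q=6: 427; q=7: 461; q=8: 458; q=9: 417.
Profit is maximized at q = 7. AVC there is 264/7 = ¥37.71 ≤ P, so producing beats shutting down (which would give -¥143).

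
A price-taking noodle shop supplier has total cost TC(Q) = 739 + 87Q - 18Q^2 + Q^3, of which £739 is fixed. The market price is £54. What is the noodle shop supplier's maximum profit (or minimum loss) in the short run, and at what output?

Profit = -£255 at Q = 11

AVC = 87 - 18Q + Q^2 has its minimum £6 at Q = 9; price £54 clears that bar, so the firm operates.
With MC = 87 - 36Q + 3Q^2, P = MC on the upward-sloping part at Q* = 11.
TR = 54·11 = 594. TC = 739 + 110 = 849. Profit = 594 − 849 = -£255.
By producing, the firm covers all variable cost plus £484 of fixed cost; shutting down would lose the full £739.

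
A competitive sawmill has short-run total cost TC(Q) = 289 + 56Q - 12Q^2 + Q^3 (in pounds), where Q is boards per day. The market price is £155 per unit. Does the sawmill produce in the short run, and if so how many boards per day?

From TC, MC = TC'(Q) = 56 - 24Q + 3Q^2 and AVC = VC/Q = 56 - 12Q + Q^2.
The AVC parabola has its vertex at Q = 12/2 = 6, where AVC = 56 - 12·6 + 6^2 = £20.
P = £155 exceeds min AVC = £20, so the firm stays open.
P = MC gives -99 - 24Q + 3Q^2 = 0, with roots -3 and 11. Take the larger (rising MC): Q* = 11.
Check: AVC at Q = 11 is £45 ≤ P, so revenue covers variable cost.
Profit = P·Q − TC = 155·11 − 784 = £921.

Produce at Q = 11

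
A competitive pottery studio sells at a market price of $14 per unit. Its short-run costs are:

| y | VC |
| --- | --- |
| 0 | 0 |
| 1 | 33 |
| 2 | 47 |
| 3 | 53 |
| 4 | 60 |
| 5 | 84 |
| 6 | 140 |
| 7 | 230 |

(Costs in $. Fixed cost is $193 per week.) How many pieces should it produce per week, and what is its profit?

Tabulate TR − TC: y=0: -193; y=1: -212; y=2: -212; y=3: -204; y=4: -197; y=5: -207; y=6: -249; y=7: -325.
Profit is highest at y = 0. Equivalently, the lowest AVC in the table is 60/4 ≈ $15 at y = 4, and P = $14 falls below it — price never covers variable cost, so the firm shuts down and loses only its fixed cost.

y = 0 (shut down); profit = -$193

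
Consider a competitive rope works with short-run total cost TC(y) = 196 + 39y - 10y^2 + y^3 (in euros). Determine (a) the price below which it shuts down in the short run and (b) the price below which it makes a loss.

Shutdown price = €14; break-even price = €46

AVC = 39 - 10y + y^2; minimized at y = 5, giving min AVC = €14. That is the shutdown price.
ATC = 196/y + 39 - 10y + y^2. Setting dATC/dy = −196/y^2 − 10 + 2y = 0 gives y = 7 (since 2·7^3 − 10·7^2 = 196).
min ATC = 196/7 + 39 − 10·7 + 7^2 = €46. That is the break-even price.
For €14 ≤ P < €46 the firm produces at a loss; below €14 it shuts down.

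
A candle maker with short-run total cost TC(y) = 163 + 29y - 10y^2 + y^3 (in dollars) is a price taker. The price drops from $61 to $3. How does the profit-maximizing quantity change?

AVC = 29 - 10y + y^2, minimized at y = 5 where min AVC = $4. MC = 29 - 20y + 3y^2.
With P = $61 above the shutdown price, P = MC gives y = 8.
At P = $3 < min AVC = $4, price no longer covers variable cost at any output, so the firm shuts down: y = 0.

Output falls from 8 to 0 (the firm shuts down)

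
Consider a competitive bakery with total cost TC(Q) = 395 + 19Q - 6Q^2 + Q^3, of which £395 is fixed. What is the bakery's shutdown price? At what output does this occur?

£10 per unit, at Q = 3

Short-run supply begins at min AVC. From VC = 19Q - 6Q^2 + Q^3, AVC = 19 - 6Q + Q^2.
At the minimum of AVC, MC = AVC. MC = 19 - 12Q + 3Q^2; setting MC = AVC gives 2Q^2 - 6Q = 0, so Q = 3. min AVC = 10.
So the shutdown price is £10.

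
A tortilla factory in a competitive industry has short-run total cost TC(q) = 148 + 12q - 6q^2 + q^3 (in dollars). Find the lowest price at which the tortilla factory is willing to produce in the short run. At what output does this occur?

$3 per unit, at q = 3

The shutdown price is the minimum of AVC. VC = 12q - 6q^2 + q^3, so AVC = 12 - 6q + q^2.
dAVC/dq = -6 + 2q = 0 gives q = 3. min AVC = 12 - 6·3 + 3^2 = 3.
So the shutdown price is $3.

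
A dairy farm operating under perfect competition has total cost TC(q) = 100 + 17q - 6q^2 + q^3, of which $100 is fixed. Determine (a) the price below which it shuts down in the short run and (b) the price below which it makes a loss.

Shutdown price = $8; break-even price = $32

AVC = 17 - 6q + q^2; minimized at q = 3, giving min AVC = $8. That is the shutdown price.
ATC = 100/q + 17 - 6q + q^2. Setting dATC/dq = −100/q^2 − 6 + 2q = 0 gives q = 5 (since 2·5^3 − 6·5^2 = 100).
min ATC = 100/5 + 17 − 6·5 + 5^2 = $32. That is the break-even price.
For $8 ≤ P < $32 the firm produces at a loss; below $8 it shuts down.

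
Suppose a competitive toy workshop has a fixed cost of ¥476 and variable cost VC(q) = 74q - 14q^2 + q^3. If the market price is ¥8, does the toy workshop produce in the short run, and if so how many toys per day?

Shut down

From TC, MC = TC'(q) = 74 - 28q + 3q^2 and AVC = VC/q = 74 - 14q + q^2.
The AVC parabola has its vertex at q = 14/2 = 7, where AVC = 74 - 14·7 + 7^2 = ¥25.
Since P = ¥8 < min AVC = ¥25, price fails to cover variable cost at any output.
Best response: produce nothing and absorb the ¥476 fixed cost.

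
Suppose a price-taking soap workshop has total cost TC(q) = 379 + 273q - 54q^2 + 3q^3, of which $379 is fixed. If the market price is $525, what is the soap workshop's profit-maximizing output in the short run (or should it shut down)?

Produce at q = 14

Variable cost is VC = 273q - 54q^2 + 3q^3, so AVC = VC/q = 273 - 54q + 3q^2 and MC = dTC/dq = 273 - 108q + 9q^2.
AVC is minimized where dAVC/dq = -54 + 6q = 0, at q = 9; min AVC = 273 - 54·9 + 3·9^2 = $30.
Because $525 ≥ $30, revenue can cover variable cost; the firm operates.
Solving P = MC: -252 - 108q + 9q^2 = 0 ⇒ q = -2 or 14. On the upward-sloping branch, q* = 14.
Check: AVC at q = 14 is $105 ≤ P, so revenue covers variable cost.
Profit = P·q − TC = 525·14 − 1849 = $5501.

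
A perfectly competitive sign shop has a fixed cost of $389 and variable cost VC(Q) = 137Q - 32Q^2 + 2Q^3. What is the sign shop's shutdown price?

The firm shuts down when price falls below the minimum of average variable cost. AVC = VC/Q = 137 - 32Q + 2Q^2.
At the minimum of AVC, MC = AVC. MC = 137 - 64Q + 6Q^2; setting MC = AVC gives 4Q^2 - 32Q = 0, so Q = 8. min AVC = 9.
The firm shuts down for any P below $9.

$9 per unit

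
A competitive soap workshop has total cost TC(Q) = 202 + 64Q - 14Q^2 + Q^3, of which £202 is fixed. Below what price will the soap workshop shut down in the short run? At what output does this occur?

Short-run supply begins at min AVC. From VC = 64Q - 14Q^2 + Q^3, AVC = 64 - 14Q + Q^2.
dAVC/dQ = -14 + 2Q = 0 gives Q = 7. min AVC = 64 - 14·7 + 7^2 = 15.
For P < £15 the firm produces nothing.

£15 per unit, at Q = 7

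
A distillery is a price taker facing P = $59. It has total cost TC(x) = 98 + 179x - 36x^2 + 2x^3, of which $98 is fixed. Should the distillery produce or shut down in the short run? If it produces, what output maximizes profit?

Produce at x = 10

From TC, MC = TC'(x) = 179 - 72x + 6x^2 and AVC = VC/x = 179 - 36x + 2x^2.
AVC hits its minimum where MC = AVC, at x = 9, giving min AVC = 179 - 36·9 + 2·9^2 = $17.
Because $59 ≥ $17, revenue can cover variable cost; the firm operates.
Set P = MC: 59 = 179 - 72x + 6x^2 → 120 - 72x + 6x^2 = 0. The roots are x = 2 and x = 10; the profit-maximizing output is on the rising part of MC, so x* = 10.
Check: AVC at x = 10 is $19 ≤ P, so revenue covers variable cost.
Profit = P·x − TC = 59·10 − 288 = $302.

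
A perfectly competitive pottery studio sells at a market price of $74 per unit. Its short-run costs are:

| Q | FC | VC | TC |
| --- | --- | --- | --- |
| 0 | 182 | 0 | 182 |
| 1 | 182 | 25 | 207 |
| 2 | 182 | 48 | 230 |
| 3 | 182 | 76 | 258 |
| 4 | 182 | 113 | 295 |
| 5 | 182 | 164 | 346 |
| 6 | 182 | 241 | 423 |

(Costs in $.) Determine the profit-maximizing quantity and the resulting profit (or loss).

Compute π = P·Q − TC at each output: Q=0: -182; Q=1: -133; Q=2: -82; Q=3: -36; Q=4: 1; Q=5: 24; Q=6: 21.
Profit is maximized at Q = 5. AVC there is 164/5 = $32.80 ≤ P, so producing beats shutting down (which would give -$182).

Q = 5; profit = $24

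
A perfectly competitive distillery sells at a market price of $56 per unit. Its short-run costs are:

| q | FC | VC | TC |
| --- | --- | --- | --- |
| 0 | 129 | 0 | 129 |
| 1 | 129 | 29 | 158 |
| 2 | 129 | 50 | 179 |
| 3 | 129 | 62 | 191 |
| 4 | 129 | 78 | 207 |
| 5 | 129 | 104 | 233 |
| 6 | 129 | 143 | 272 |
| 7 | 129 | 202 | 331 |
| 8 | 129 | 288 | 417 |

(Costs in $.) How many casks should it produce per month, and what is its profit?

Compute π = P·q − TC at each output: q=0: -129; q=1: -102; q=2: -67; q=3: -23; q=4: 17; q=5: 47; q=6: 64; q=7: 61; q=8: 31.
Profit is maximized at q = 6. AVC there is 143/6 = $23.83 ≤ P, so producing beats shutting down (which would give -$129).

q = 6; profit = $64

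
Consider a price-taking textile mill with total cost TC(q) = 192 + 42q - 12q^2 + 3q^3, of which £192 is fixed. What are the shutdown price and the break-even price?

AVC = 42 - 12q + 3q^2; minimized at q = 2, giving min AVC = £30. That is the shutdown price.
ATC = 192/q + 42 - 12q + 3q^2. Setting dATC/dq = −192/q^2 − 12 + 6q = 0 gives q = 4 (since 6·4^3 − 12·4^2 = 192).
min ATC = 192/4 + 42 − 12·4 + 3·4^2 = £90. That is the break-even price.
Between these two prices the firm operates at a loss; above £90 it earns a profit.

Shutdown price = £30; break-even price = £90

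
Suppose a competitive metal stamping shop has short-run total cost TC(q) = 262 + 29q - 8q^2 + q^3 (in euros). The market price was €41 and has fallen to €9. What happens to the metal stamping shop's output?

Output falls from 6 to 0 (the firm shuts down)

MC = 29 - 16q + 3q^2; the shutdown threshold is min AVC = €13 (at q = 4).
With P = €41 above the shutdown price, P = MC gives q = 6.
At P = €9 < min AVC = €13, price no longer covers variable cost at any output, so the firm shuts down: q = 0.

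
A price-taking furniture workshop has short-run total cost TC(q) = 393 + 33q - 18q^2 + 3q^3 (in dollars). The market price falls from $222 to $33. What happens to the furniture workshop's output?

Output falls from 7 to 4

MC = 33 - 36q + 9q^2; the shutdown threshold is min AVC = $6 (at q = 3).
With P = $222 above the shutdown price, P = MC gives q = 7.
At P = $33 ≥ min AVC, set P = MC: q = 4. The firm stays open but cuts output.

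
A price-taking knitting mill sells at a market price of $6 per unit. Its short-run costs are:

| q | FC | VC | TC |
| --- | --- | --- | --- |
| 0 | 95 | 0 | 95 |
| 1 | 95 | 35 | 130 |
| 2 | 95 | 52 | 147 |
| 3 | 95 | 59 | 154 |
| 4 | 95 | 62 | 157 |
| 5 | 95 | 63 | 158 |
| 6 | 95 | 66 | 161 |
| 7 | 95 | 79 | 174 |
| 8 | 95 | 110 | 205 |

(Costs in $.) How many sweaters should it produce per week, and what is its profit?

q = 0 (shut down); profit = -$95

Profit at each row (π = 6q − TC): q=0: -95; q=1: -124; q=2: -135; q=3: -136; q=4: -133; q=5: -128; q=6: -125; q=7: -132; q=8: -157.
Profit is highest at q = 0. Equivalently, the lowest AVC in the table is 66/6 ≈ $11 at q = 6, and P = $6 falls below it — price never covers variable cost, so the firm shuts down and loses only its fixed cost.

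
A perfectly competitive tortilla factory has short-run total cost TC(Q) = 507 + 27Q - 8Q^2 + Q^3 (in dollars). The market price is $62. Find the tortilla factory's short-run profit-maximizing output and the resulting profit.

Profit = -$213 at Q = 7

AVC = 27 - 8Q + Q^2 has its minimum $11 at Q = 4; price $62 clears that bar, so the firm operates.
MC = 27 - 16Q + 3Q^2. Setting P = MC and taking the root on the rising branch gives Q* = 7.
TR = 62·7 = 434. TC = 507 + 140 = 647. Profit = 434 − 647 = -$213.
By producing, the firm covers all variable cost plus $294 of fixed cost; shutting down would lose the full $507.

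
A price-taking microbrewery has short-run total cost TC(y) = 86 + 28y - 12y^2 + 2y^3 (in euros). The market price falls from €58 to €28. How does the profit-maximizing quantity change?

Output falls from 5 to 4

AVC = 28 - 12y + 2y^2, minimized at y = 3 where min AVC = €10. MC = 28 - 24y + 6y^2.
With P = €58 above the shutdown price, P = MC gives y = 5.
At P = €28 ≥ min AVC, set P = MC: y = 4. The firm stays open but cuts output.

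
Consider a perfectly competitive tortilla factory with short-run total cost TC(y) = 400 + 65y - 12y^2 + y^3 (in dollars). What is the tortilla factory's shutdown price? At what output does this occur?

The shutdown price is the minimum of AVC. VC = 65y - 12y^2 + y^3, so AVC = 65 - 12y + y^2.
At the minimum of AVC, MC = AVC. MC = 65 - 24y + 3y^2; setting MC = AVC gives 2y^2 - 12y = 0, so y = 6. min AVC = 29.
For P < $29 the firm produces nothing.

$29 per unit, at y = 6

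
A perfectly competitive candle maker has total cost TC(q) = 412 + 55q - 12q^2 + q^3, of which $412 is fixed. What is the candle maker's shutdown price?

The shutdown price is the minimum of AVC. VC = 55q - 12q^2 + q^3, so AVC = 55 - 12q + q^2.
dAVC/dq = -12 + 2q = 0 gives q = 6. min AVC = 55 - 12·6 + 6^2 = 19.
So the shutdown price is $19.

$19 per unit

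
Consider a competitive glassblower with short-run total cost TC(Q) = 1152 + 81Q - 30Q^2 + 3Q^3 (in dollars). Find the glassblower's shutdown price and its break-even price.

Shutdown price = $6; break-even price = $177

Shutdown price = min AVC. AVC = 81 - 30Q + 3Q^2, with vertex at Q = 5 and minimum $6.
ATC = 1152/Q + 81 - 30Q + 3Q^2. Setting dATC/dQ = −1152/Q^2 − 30 + 6Q = 0 gives Q = 8 (since 6·8^3 − 30·8^2 = 1152).
min ATC = 1152/8 + 81 − 30·8 + 3·8^2 = $177. That is the break-even price.
For $6 ≤ P < $177 the firm produces at a loss; below $6 it shuts down.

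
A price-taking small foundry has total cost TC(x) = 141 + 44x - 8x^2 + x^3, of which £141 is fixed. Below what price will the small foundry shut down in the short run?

£28 per unit

Short-run supply begins at min AVC. From VC = 44x - 8x^2 + x^3, AVC = 44 - 8x + x^2.
dAVC/dx = -8 + 2x = 0 gives x = 4. min AVC = 44 - 8·4 + 4^2 = 28.
So the shutdown price is £28.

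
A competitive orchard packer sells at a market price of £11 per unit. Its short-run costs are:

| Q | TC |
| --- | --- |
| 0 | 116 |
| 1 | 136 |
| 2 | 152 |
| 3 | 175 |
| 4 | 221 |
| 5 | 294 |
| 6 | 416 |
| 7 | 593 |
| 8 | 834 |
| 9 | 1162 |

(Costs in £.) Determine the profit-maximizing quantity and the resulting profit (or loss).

Q = 0 (shut down); profit = -£116

Tabulate TR − TC: Q=0: -116; Q=1: -125; Q=2: -130; Q=3: -142; Q=4: -177; Q=5: -239; Q=6: -350; Q=7: -516; Q=8: -746; Q=9: -1063.
Profit is highest at Q = 0. Equivalently, the lowest AVC in the table is 36/2 ≈ £18 at Q = 2, and P = £11 falls below it — price never covers variable cost, so the firm shuts down and loses only its fixed cost.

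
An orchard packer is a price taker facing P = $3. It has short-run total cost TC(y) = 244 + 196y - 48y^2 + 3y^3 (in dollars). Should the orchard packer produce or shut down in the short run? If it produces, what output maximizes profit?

Shut down

Variable cost is VC = 196y - 48y^2 + 3y^3, so AVC = VC/y = 196 - 48y + 3y^2 and MC = dTC/dy = 196 - 96y + 9y^2.
AVC hits its minimum where MC = AVC, at y = 8, giving min AVC = 196 - 48·8 + 3·8^2 = $4.
With P < min AVC ($3 < $4), every unit sold adds to the loss.
The firm minimizes its loss by shutting down and losing only its fixed cost of $244.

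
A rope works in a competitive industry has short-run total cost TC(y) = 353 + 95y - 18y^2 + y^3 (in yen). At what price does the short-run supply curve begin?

The firm shuts down when price falls below the minimum of average variable cost. AVC = VC/y = 95 - 18y + y^2.
dAVC/dy = -18 + 2y = 0 gives y = 9. min AVC = 95 - 18·9 + 9^2 = 14.
For P < ¥14 the firm produces nothing.

¥14 per unit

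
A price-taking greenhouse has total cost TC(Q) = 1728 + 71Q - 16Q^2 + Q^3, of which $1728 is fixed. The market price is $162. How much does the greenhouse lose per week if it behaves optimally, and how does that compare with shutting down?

AVC = 71 - 16Q + Q^2; min AVC = $7 at Q = 8. Since P = $162 ≥ min AVC, the firm produces.
MC = 71 - 32Q + 3Q^2. Setting P = MC and taking the root on the rising branch gives Q* = 13.
TR = 162·13 = 2106. TC = 1728 + 416 = 2144. Profit = 2106 − 2144 = -$38.
By producing, the firm covers all variable cost plus $1690 of fixed cost; shutting down would lose the full $1728.

Profit = -$38 at Q = 13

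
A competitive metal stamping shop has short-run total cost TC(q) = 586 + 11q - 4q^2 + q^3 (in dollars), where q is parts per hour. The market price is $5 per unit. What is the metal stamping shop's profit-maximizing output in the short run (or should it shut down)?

Shut down

Strip out fixed cost: VC = 11q - 4q^2 + q^3. Then AVC = 11 - 4q + q^2 and MC = 11 - 8q + 3q^2.
The AVC parabola has its vertex at q = 4/2 = 2, where AVC = 11 - 4·2 + 2^2 = $7.
With P < min AVC ($5 < $7), every unit sold adds to the loss.
Shutting down limits the loss to fixed cost, $586.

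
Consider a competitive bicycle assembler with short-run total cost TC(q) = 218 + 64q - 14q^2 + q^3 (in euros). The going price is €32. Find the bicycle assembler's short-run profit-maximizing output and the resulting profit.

Profit = -€90 at q = 8

AVC = 64 - 14q + q^2 has its minimum €15 at q = 7; price €32 clears that bar, so the firm operates.
MC = 64 - 28q + 3q^2. Setting P = MC and taking the root on the rising branch gives q* = 8.
TR = 32·8 = 256. TC = 218 + 128 = 346. Profit = 256 − 346 = -€90.
Shutting down would mean losing the fixed cost of €218, so operating at a loss of €90 is better by €128.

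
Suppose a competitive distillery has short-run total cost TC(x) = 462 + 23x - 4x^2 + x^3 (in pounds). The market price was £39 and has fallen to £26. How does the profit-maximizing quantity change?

AVC = 23 - 4x + x^2, minimized at x = 2 where min AVC = £19. MC = 23 - 8x + 3x^2.
With P = £39 above the shutdown price, P = MC gives x = 4.
At P = £26 ≥ min AVC, set P = MC: x = 3. The firm stays open but cuts output.

Output falls from 4 to 3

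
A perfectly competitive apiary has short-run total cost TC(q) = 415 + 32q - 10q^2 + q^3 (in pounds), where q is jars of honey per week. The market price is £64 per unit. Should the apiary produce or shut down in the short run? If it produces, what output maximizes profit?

Produce at q = 8

Variable cost is VC = 32q - 10q^2 + q^3, so AVC = VC/q = 32 - 10q + q^2 and MC = dTC/dq = 32 - 20q + 3q^2.
AVC is minimized where dAVC/dq = -10 + 2q = 0, at q = 5; min AVC = 32 - 10·5 + 5^2 = £7.
P = £64 exceeds min AVC = £7, so the firm stays open.
P = MC gives -32 - 20q + 3q^2 = 0, with roots -4/3 and 8. Take the larger (rising MC): q* = 8.
Check: AVC at q = 8 is £16 ≤ P, so revenue covers variable cost.
Profit = P·q − TC = 64·8 − 543 = -£31, a loss, but smaller than the £415 fixed cost the firm would lose by shutting down.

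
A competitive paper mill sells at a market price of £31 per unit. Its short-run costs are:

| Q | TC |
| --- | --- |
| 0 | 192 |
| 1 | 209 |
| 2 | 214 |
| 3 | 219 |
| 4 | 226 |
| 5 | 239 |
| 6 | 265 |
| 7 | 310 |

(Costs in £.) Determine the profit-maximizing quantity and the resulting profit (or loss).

Q = 6; profit = -£79

Tabulate TR − TC: Q=0: -192; Q=1: -178; Q=2: -152; Q=3: -126; Q=4: -102; Q=5: -84; Q=6: -79; Q=7: -93.
Profit is maximized at Q = 6. AVC there is 73/6 = £12.17 ≤ P, so producing beats shutting down (which would give -£192).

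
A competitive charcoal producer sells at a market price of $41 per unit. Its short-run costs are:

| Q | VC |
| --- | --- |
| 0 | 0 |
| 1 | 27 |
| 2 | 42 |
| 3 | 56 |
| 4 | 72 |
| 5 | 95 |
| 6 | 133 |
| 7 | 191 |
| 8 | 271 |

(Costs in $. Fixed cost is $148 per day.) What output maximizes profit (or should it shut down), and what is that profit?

Q = 6; profit = -$35

Compute π = P·Q − TC at each output: Q=0: -148; Q=1: -134; Q=2: -108; Q=3: -81; Q=4: -56; Q=5: -38; Q=6: -35; Q=7: -52; Q=8: -91.
Profit is maximized at Q = 6. AVC there is 133/6 = $22.17 ≤ P, so producing beats shutting down (which would give -$148).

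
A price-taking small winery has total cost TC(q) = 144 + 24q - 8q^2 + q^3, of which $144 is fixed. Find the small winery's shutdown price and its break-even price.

Shutdown price = min AVC. AVC = 24 - 8q + q^2, with vertex at q = 4 and minimum $8.
ATC = 144/q + 24 - 8q + q^2. Setting dATC/dq = −144/q^2 − 8 + 2q = 0 gives q = 6 (since 2·6^3 − 8·6^2 = 144).
min ATC = 144/6 + 24 − 8·6 + 6^2 = $36. That is the break-even price.
Between these two prices the firm operates at a loss; above $36 it earns a profit.

Shutdown price = $8; break-even price = $36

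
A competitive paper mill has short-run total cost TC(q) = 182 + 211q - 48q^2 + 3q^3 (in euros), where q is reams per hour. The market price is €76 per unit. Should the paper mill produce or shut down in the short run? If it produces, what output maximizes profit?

Produce at q = 9

From TC, MC = TC'(q) = 211 - 96q + 9q^2 and AVC = VC/q = 211 - 48q + 3q^2.
The AVC parabola has its vertex at q = 48/6 = 8, where AVC = 211 - 48·8 + 3·8^2 = €19.
Since P = €76 ≥ min AVC = €19, price covers variable cost and the firm should produce.
Solving P = MC: 135 - 96q + 9q^2 = 0 ⇒ q = 5/3 or 9. On the upward-sloping branch, q* = 9.
Check: AVC at q = 9 is €22 ≤ P, so revenue covers variable cost.
Profit = P·q − TC = 76·9 − 380 = €304.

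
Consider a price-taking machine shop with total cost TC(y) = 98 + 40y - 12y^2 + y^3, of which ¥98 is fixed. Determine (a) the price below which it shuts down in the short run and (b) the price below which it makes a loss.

Shutdown price = ¥4; break-even price = ¥19

AVC = 40 - 12y + y^2; minimized at y = 6, giving min AVC = ¥4. That is the shutdown price.
ATC = 98/y + 40 - 12y + y^2. Setting dATC/dy = −98/y^2 − 12 + 2y = 0 gives y = 7 (since 2·7^3 − 12·7^2 = 98).
min ATC = 98/7 + 40 − 12·7 + 7^2 = ¥19. That is the break-even price.
For ¥4 ≤ P < ¥19 the firm produces at a loss; below ¥4 it shuts down.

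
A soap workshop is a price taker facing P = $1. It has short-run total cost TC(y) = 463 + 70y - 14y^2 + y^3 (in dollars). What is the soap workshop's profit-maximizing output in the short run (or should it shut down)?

Strip out fixed cost: VC = 70y - 14y^2 + y^3. Then AVC = 70 - 14y + y^2 and MC = 70 - 28y + 3y^2.
AVC hits its minimum where MC = AVC, at y = 7, giving min AVC = 70 - 14·7 + 7^2 = $21.
P = $1 lies below min AVC = $21; no output level covers variable cost.
The firm minimizes its loss by shutting down and losing only its fixed cost of $463.

Shut down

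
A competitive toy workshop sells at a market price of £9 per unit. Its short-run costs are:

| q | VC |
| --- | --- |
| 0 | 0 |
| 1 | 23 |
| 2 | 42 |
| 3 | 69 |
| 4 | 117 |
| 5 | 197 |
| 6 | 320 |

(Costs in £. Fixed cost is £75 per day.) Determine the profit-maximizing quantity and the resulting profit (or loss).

q = 0 (shut down); profit = -£75

Profit at each row (π = 9q − TC): q=0: -75; q=1: -89; q=2: -99; q=3: -117; q=4: -156; q=5: -227; q=6: -341.
Profit is highest at q = 0. Equivalently, the lowest AVC in the table is 42/2 ≈ £21 at q = 2, and P = £9 falls below it — price never covers variable cost, so the firm shuts down and loses only its fixed cost.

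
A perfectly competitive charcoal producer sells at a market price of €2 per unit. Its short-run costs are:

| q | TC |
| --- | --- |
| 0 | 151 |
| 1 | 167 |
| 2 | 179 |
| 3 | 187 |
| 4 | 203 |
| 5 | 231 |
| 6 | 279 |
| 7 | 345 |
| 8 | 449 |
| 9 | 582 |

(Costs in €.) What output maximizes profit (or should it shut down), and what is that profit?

Profit at each row (π = 2q − TC): q=0: -151; q=1: -165; q=2: -175; q=3: -181; q=4: -195; q=5: -221; q=6: -267; q=7: -331; q=8: -433; q=9: -564.
Profit is highest at q = 0. Equivalently, the lowest AVC in the table is 36/3 ≈ €12 at q = 3, and P = €2 falls below it — price never covers variable cost, so the firm shuts down and loses only its fixed cost.

q = 0 (shut down); profit = -€151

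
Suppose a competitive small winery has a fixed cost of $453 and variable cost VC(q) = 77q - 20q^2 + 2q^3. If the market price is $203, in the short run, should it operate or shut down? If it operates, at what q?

Produce at q = 9

Variable cost is VC = 77q - 20q^2 + 2q^3, so AVC = VC/q = 77 - 20q + 2q^2 and MC = dTC/dq = 77 - 40q + 6q^2.
AVC hits its minimum where MC = AVC, at q = 5, giving min AVC = 77 - 20·5 + 2·5^2 = $27.
Since P = $203 ≥ min AVC = $27, price covers variable cost and the firm should produce.
Set P = MC: 203 = 77 - 40q + 6q^2 → -126 - 40q + 6q^2 = 0. The roots are q = -7/3 and q = 9; the profit-maximizing output is on the rising part of MC, so q* = 9.
Check: AVC at q = 9 is $59 ≤ P, so revenue covers variable cost.
Profit = P·q − TC = 203·9 − 984 = $843.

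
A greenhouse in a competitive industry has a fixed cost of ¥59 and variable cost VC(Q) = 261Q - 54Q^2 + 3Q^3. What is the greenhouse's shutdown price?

Short-run supply begins at min AVC. From VC = 261Q - 54Q^2 + 3Q^3, AVC = 261 - 54Q + 3Q^2.
At the minimum of AVC, MC = AVC. MC = 261 - 108Q + 9Q^2; setting MC = AVC gives 6Q^2 - 54Q = 0, so Q = 9. min AVC = 18.
So the shutdown price is ¥18.

¥18 per unit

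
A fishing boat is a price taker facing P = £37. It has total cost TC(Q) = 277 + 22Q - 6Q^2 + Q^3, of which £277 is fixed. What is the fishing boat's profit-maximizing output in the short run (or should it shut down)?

Produce at Q = 5

From TC, MC = TC'(Q) = 22 - 12Q + 3Q^2 and AVC = VC/Q = 22 - 6Q + Q^2.
AVC hits its minimum where MC = AVC, at Q = 3, giving min AVC = 22 - 6·3 + 3^2 = £13.
P = £37 exceeds min AVC = £13, so the firm stays open.
P = MC gives -15 - 12Q + 3Q^2 = 0, with roots -1 and 5. Take the larger (rising MC): Q* = 5.
Check: AVC at Q = 5 is £17 ≤ P, so revenue covers variable cost.
Profit = P·Q − TC = 37·5 − 362 = -£177, a loss, but smaller than the £277 fixed cost the firm would lose by shutting down.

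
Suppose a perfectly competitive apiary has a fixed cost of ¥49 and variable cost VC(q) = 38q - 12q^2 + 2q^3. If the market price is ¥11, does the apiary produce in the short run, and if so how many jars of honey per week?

Shut down

Variable cost is VC = 38q - 12q^2 + 2q^3, so AVC = VC/q = 38 - 12q + 2q^2 and MC = dTC/dq = 38 - 24q + 6q^2.
AVC hits its minimum where MC = AVC, at q = 3, giving min AVC = 38 - 12·3 + 2·3^2 = ¥20.
Since P = ¥11 < min AVC = ¥20, price fails to cover variable cost at any output.
Best response: produce nothing and absorb the ¥49 fixed cost.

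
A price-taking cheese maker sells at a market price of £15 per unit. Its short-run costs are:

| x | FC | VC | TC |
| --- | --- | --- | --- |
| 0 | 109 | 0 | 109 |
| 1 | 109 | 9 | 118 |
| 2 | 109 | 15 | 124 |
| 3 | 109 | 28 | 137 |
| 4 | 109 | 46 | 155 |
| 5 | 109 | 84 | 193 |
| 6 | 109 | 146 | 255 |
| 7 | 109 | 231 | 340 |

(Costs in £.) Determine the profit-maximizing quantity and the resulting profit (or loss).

x = 3; profit = -£92

Profit at each row (π = 15x − TC): x=0: -109; x=1: -103; x=2: -94; x=3: -92; x=4: -95; x=5: -118; x=6: -165; x=7: -235.
Profit is maximized at x = 3. AVC there is 28/3 = £9.33 ≤ P, so producing beats shutting down (which would give -£109).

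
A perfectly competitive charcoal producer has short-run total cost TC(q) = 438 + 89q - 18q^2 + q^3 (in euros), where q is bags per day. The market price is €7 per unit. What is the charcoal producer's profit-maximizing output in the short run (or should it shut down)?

Strip out fixed cost: VC = 89q - 18q^2 + q^3. Then AVC = 89 - 18q + q^2 and MC = 89 - 36q + 3q^2.
AVC hits its minimum where MC = AVC, at q = 9, giving min AVC = 89 - 18·9 + 9^2 = €8.
Since P = €7 < min AVC = €8, price fails to cover variable cost at any output.
The firm minimizes its loss by shutting down and losing only its fixed cost of €438.

Shut down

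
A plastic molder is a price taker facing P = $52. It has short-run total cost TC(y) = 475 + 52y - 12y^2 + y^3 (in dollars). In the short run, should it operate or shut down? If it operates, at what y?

From TC, MC = TC'(y) = 52 - 24y + 3y^2 and AVC = VC/y = 52 - 12y + y^2.
AVC hits its minimum where MC = AVC, at y = 6, giving min AVC = 52 - 12·6 + 6^2 = $16.
P = $52 exceeds min AVC = $16, so the firm stays open.
Solving P = MC: -24y + 3y^2 = 0 ⇒ y = 0 or 8. On the upward-sloping branch, y* = 8.
Check: AVC at y = 8 is $20 ≤ P, so revenue covers variable cost.
Profit = P·y − TC = 52·8 − 635 = -$219, a loss, but smaller than the $475 fixed cost the firm would lose by shutting down.

Produce at y = 8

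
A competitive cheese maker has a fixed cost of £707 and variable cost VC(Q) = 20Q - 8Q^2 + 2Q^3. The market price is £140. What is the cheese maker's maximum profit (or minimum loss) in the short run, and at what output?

AVC = 20 - 8Q + 2Q^2 has its minimum £12 at Q = 2; price £140 clears that bar, so the firm operates.
With MC = 20 - 16Q + 6Q^2, P = MC on the upward-sloping part at Q* = 6.
TR = 140·6 = 840. TC = 707 + 264 = 971. Profit = 840 − 971 = -£131.
That loss of £131 beats the £707 the firm would lose by shutting down; producing recovers £576 of fixed cost.

Profit = -£131 at Q = 6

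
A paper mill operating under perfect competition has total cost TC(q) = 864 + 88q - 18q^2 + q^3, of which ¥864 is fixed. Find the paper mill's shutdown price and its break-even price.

AVC = 88 - 18q + q^2; minimized at q = 9, giving min AVC = ¥7. That is the shutdown price.
ATC = 864/q + 88 - 18q + q^2. Setting dATC/dq = −864/q^2 − 18 + 2q = 0 gives q = 12 (since 2·12^3 − 18·12^2 = 864).
min ATC = 864/12 + 88 − 18·12 + 12^2 = ¥88. That is the break-even price.
For ¥7 ≤ P < ¥88 the firm produces at a loss; below ¥7 it shuts down.

Shutdown price = ¥7; break-even price = ¥88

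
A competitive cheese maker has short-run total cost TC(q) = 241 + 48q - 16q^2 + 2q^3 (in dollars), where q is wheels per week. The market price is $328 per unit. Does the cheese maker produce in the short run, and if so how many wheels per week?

Variable cost is VC = 48q - 16q^2 + 2q^3, so AVC = VC/q = 48 - 16q + 2q^2 and MC = dTC/dq = 48 - 32q + 6q^2.
AVC is minimized where dAVC/dq = -16 + 4q = 0, at q = 4; min AVC = 48 - 16·4 + 2·4^2 = $16.
Since P = $328 ≥ min AVC = $16, price covers variable cost and the firm should produce.
Set P = MC: 328 = 48 - 32q + 6q^2 → -280 - 32q + 6q^2 = 0. The roots are q = -14/3 and q = 10; the profit-maximizing output is on the rising part of MC, so q* = 10.
Check: AVC at q = 10 is $88 ≤ P, so revenue covers variable cost.
Profit = P·q − TC = 328·10 − 1121 = $2159.

Produce at q = 10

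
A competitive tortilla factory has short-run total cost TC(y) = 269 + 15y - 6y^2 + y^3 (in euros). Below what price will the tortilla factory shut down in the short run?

€6 per unit

Short-run supply begins at min AVC. From VC = 15y - 6y^2 + y^3, AVC = 15 - 6y + y^2.
At the minimum of AVC, MC = AVC. MC = 15 - 12y + 3y^2; setting MC = AVC gives 2y^2 - 6y = 0, so y = 3. min AVC = 6.
The firm shuts down for any P below €6.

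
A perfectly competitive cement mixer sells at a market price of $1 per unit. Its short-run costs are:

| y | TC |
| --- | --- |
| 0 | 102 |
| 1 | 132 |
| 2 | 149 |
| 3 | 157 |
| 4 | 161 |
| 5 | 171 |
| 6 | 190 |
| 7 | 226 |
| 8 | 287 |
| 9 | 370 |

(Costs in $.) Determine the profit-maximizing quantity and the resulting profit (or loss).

Compute π = P·y − TC at each output: y=0: -102; y=1: -131; y=2: -147; y=3: -154; y=4: -157; y=5: -166; y=6: -184; y=7: -219; y=8: -279; y=9: -361.
Profit is highest at y = 0. Equivalently, the lowest AVC in the table is 69/5 ≈ $13.80 at y = 5, and P = $1 falls below it — price never covers variable cost, so the firm shuts down and loses only its fixed cost.

y = 0 (shut down); profit = -$102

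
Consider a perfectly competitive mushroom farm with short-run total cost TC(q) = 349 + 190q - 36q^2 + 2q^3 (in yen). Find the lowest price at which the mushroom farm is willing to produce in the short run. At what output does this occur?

¥28 per unit, at q = 9

The firm shuts down when price falls below the minimum of average variable cost. AVC = VC/q = 190 - 36q + 2q^2.
dAVC/dq = -36 + 4q = 0 gives q = 9. min AVC = 190 - 36·9 + 2·9^2 = 28.
For P < ¥28 the firm produces nothing.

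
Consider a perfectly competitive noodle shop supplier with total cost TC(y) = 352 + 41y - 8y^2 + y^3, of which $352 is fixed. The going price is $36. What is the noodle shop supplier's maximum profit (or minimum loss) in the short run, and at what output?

Profit = -$302 at y = 5

AVC = 41 - 8y + y^2 has its minimum $25 at y = 4; price $36 clears that bar, so the firm operates.
With MC = 41 - 16y + 3y^2, P = MC on the upward-sloping part at y* = 5.
TR = 36·5 = 180. TC = 352 + 130 = 482. Profit = 180 − 482 = -$302.
That loss of $302 beats the $352 the firm would lose by shutting down; producing recovers $50 of fixed cost.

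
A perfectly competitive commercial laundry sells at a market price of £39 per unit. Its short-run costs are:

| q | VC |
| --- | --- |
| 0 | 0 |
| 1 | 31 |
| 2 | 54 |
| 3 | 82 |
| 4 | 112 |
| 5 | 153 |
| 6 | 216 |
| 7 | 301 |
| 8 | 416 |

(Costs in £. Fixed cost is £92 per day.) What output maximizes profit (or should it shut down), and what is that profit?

Compute π = P·q − TC at each output: q=0: -92; q=1: -84; q=2: -68; q=3: -57; q=4: -48; q=5: -50; q=6: -74; q=7: -120; q=8: -196.
Profit is maximized at q = 4. AVC there is 112/4 = £28 ≤ P, so producing beats shutting down (which would give -£92).

q = 4; profit = -£48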